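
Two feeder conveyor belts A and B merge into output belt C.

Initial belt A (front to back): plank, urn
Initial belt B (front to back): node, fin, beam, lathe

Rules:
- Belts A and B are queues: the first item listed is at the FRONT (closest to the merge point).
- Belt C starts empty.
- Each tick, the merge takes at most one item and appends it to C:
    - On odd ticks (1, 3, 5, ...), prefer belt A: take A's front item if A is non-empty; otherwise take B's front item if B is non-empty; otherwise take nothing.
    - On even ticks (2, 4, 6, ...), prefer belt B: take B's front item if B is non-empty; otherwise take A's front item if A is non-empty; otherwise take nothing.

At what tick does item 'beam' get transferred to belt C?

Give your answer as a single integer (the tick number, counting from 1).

Tick 1: prefer A, take plank from A; A=[urn] B=[node,fin,beam,lathe] C=[plank]
Tick 2: prefer B, take node from B; A=[urn] B=[fin,beam,lathe] C=[plank,node]
Tick 3: prefer A, take urn from A; A=[-] B=[fin,beam,lathe] C=[plank,node,urn]
Tick 4: prefer B, take fin from B; A=[-] B=[beam,lathe] C=[plank,node,urn,fin]
Tick 5: prefer A, take beam from B; A=[-] B=[lathe] C=[plank,node,urn,fin,beam]

Answer: 5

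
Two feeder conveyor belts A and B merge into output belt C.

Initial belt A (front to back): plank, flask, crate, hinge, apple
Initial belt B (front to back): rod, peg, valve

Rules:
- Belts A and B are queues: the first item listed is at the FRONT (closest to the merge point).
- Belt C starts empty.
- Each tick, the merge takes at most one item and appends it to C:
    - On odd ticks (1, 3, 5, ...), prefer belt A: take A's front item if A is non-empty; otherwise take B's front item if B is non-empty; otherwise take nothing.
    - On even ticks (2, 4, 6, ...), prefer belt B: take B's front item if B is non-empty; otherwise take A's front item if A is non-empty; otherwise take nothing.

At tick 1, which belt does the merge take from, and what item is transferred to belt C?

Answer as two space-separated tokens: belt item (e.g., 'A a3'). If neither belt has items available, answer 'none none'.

Tick 1: prefer A, take plank from A; A=[flask,crate,hinge,apple] B=[rod,peg,valve] C=[plank]

Answer: A plank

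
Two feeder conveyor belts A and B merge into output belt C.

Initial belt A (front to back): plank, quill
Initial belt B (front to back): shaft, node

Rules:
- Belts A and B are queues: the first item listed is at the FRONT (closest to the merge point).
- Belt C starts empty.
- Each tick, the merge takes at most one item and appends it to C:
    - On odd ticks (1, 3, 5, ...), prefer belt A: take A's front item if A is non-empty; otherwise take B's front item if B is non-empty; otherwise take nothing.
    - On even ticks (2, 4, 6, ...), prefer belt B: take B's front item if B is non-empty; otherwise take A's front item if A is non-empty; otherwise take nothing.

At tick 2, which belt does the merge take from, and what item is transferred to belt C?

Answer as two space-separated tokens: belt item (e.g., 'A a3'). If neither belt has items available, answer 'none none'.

Tick 1: prefer A, take plank from A; A=[quill] B=[shaft,node] C=[plank]
Tick 2: prefer B, take shaft from B; A=[quill] B=[node] C=[plank,shaft]

Answer: B shaft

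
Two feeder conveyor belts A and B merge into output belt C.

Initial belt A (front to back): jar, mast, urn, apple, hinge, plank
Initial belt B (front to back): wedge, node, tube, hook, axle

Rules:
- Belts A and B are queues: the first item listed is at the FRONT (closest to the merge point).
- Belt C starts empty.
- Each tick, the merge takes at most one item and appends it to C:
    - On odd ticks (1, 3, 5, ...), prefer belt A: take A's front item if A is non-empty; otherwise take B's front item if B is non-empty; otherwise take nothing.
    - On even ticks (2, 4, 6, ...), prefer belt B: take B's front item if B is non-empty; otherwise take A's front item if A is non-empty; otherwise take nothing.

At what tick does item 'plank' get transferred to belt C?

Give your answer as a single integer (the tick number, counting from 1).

Answer: 11

Derivation:
Tick 1: prefer A, take jar from A; A=[mast,urn,apple,hinge,plank] B=[wedge,node,tube,hook,axle] C=[jar]
Tick 2: prefer B, take wedge from B; A=[mast,urn,apple,hinge,plank] B=[node,tube,hook,axle] C=[jar,wedge]
Tick 3: prefer A, take mast from A; A=[urn,apple,hinge,plank] B=[node,tube,hook,axle] C=[jar,wedge,mast]
Tick 4: prefer B, take node from B; A=[urn,apple,hinge,plank] B=[tube,hook,axle] C=[jar,wedge,mast,node]
Tick 5: prefer A, take urn from A; A=[apple,hinge,plank] B=[tube,hook,axle] C=[jar,wedge,mast,node,urn]
Tick 6: prefer B, take tube from B; A=[apple,hinge,plank] B=[hook,axle] C=[jar,wedge,mast,node,urn,tube]
Tick 7: prefer A, take apple from A; A=[hinge,plank] B=[hook,axle] C=[jar,wedge,mast,node,urn,tube,apple]
Tick 8: prefer B, take hook from B; A=[hinge,plank] B=[axle] C=[jar,wedge,mast,node,urn,tube,apple,hook]
Tick 9: prefer A, take hinge from A; A=[plank] B=[axle] C=[jar,wedge,mast,node,urn,tube,apple,hook,hinge]
Tick 10: prefer B, take axle from B; A=[plank] B=[-] C=[jar,wedge,mast,node,urn,tube,apple,hook,hinge,axle]
Tick 11: prefer A, take plank from A; A=[-] B=[-] C=[jar,wedge,mast,node,urn,tube,apple,hook,hinge,axle,plank]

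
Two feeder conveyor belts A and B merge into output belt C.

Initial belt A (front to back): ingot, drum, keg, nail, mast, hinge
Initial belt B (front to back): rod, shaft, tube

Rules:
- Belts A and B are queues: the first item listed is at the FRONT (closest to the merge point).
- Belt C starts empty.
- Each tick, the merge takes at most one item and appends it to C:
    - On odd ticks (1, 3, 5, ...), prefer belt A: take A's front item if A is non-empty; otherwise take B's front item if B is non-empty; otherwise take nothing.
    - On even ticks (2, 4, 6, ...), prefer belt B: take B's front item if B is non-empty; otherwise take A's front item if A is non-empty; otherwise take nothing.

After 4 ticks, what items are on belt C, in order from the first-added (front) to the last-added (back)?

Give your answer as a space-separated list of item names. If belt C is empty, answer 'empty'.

Answer: ingot rod drum shaft

Derivation:
Tick 1: prefer A, take ingot from A; A=[drum,keg,nail,mast,hinge] B=[rod,shaft,tube] C=[ingot]
Tick 2: prefer B, take rod from B; A=[drum,keg,nail,mast,hinge] B=[shaft,tube] C=[ingot,rod]
Tick 3: prefer A, take drum from A; A=[keg,nail,mast,hinge] B=[shaft,tube] C=[ingot,rod,drum]
Tick 4: prefer B, take shaft from B; A=[keg,nail,mast,hinge] B=[tube] C=[ingot,rod,drum,shaft]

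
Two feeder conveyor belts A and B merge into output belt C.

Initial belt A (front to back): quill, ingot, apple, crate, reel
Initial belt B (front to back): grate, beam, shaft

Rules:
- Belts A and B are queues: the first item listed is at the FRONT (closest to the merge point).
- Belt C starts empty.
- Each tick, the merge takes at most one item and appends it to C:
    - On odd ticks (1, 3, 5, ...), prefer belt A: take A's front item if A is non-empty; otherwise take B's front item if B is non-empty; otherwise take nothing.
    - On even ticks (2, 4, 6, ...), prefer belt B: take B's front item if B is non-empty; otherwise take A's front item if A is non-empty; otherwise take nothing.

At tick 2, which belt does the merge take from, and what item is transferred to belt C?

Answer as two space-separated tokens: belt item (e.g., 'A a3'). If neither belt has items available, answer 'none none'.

Answer: B grate

Derivation:
Tick 1: prefer A, take quill from A; A=[ingot,apple,crate,reel] B=[grate,beam,shaft] C=[quill]
Tick 2: prefer B, take grate from B; A=[ingot,apple,crate,reel] B=[beam,shaft] C=[quill,grate]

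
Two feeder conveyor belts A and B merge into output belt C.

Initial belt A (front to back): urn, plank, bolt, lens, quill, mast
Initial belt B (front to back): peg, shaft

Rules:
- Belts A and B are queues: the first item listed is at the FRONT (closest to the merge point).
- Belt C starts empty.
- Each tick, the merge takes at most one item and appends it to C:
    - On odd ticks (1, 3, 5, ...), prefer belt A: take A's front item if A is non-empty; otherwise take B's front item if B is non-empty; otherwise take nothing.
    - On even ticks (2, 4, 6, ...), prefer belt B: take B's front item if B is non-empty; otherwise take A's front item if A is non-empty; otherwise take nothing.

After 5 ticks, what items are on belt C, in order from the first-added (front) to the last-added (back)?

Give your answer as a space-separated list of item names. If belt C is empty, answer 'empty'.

Tick 1: prefer A, take urn from A; A=[plank,bolt,lens,quill,mast] B=[peg,shaft] C=[urn]
Tick 2: prefer B, take peg from B; A=[plank,bolt,lens,quill,mast] B=[shaft] C=[urn,peg]
Tick 3: prefer A, take plank from A; A=[bolt,lens,quill,mast] B=[shaft] C=[urn,peg,plank]
Tick 4: prefer B, take shaft from B; A=[bolt,lens,quill,mast] B=[-] C=[urn,peg,plank,shaft]
Tick 5: prefer A, take bolt from A; A=[lens,quill,mast] B=[-] C=[urn,peg,plank,shaft,bolt]

Answer: urn peg plank shaft bolt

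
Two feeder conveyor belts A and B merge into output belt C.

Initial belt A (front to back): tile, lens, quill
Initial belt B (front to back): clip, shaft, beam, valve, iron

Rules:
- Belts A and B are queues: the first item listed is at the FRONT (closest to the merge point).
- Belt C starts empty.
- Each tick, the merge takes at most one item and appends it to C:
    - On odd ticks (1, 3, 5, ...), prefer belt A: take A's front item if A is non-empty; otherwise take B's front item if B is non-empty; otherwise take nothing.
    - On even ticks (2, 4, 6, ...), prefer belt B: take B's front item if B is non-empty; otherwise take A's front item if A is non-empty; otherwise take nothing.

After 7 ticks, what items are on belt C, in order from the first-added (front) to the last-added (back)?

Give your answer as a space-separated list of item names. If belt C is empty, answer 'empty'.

Answer: tile clip lens shaft quill beam valve

Derivation:
Tick 1: prefer A, take tile from A; A=[lens,quill] B=[clip,shaft,beam,valve,iron] C=[tile]
Tick 2: prefer B, take clip from B; A=[lens,quill] B=[shaft,beam,valve,iron] C=[tile,clip]
Tick 3: prefer A, take lens from A; A=[quill] B=[shaft,beam,valve,iron] C=[tile,clip,lens]
Tick 4: prefer B, take shaft from B; A=[quill] B=[beam,valve,iron] C=[tile,clip,lens,shaft]
Tick 5: prefer A, take quill from A; A=[-] B=[beam,valve,iron] C=[tile,clip,lens,shaft,quill]
Tick 6: prefer B, take beam from B; A=[-] B=[valve,iron] C=[tile,clip,lens,shaft,quill,beam]
Tick 7: prefer A, take valve from B; A=[-] B=[iron] C=[tile,clip,lens,shaft,quill,beam,valve]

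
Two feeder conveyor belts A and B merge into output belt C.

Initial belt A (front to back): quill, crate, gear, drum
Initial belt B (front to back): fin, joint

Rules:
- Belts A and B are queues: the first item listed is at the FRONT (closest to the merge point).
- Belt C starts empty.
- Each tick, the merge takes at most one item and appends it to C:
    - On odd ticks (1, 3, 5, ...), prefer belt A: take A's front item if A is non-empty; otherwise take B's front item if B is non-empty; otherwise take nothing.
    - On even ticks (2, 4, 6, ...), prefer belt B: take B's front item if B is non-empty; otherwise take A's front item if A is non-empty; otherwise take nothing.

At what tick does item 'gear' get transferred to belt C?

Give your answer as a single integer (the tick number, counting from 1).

Answer: 5

Derivation:
Tick 1: prefer A, take quill from A; A=[crate,gear,drum] B=[fin,joint] C=[quill]
Tick 2: prefer B, take fin from B; A=[crate,gear,drum] B=[joint] C=[quill,fin]
Tick 3: prefer A, take crate from A; A=[gear,drum] B=[joint] C=[quill,fin,crate]
Tick 4: prefer B, take joint from B; A=[gear,drum] B=[-] C=[quill,fin,crate,joint]
Tick 5: prefer A, take gear from A; A=[drum] B=[-] C=[quill,fin,crate,joint,gear]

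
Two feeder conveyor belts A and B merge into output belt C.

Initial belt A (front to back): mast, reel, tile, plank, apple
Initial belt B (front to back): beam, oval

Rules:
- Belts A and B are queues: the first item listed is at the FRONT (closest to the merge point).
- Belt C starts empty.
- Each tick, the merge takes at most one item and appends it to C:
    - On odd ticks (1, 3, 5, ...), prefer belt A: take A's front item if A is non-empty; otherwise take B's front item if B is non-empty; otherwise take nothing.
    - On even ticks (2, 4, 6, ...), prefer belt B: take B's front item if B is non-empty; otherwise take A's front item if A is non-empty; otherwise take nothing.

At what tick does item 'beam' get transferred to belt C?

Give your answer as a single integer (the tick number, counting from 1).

Tick 1: prefer A, take mast from A; A=[reel,tile,plank,apple] B=[beam,oval] C=[mast]
Tick 2: prefer B, take beam from B; A=[reel,tile,plank,apple] B=[oval] C=[mast,beam]

Answer: 2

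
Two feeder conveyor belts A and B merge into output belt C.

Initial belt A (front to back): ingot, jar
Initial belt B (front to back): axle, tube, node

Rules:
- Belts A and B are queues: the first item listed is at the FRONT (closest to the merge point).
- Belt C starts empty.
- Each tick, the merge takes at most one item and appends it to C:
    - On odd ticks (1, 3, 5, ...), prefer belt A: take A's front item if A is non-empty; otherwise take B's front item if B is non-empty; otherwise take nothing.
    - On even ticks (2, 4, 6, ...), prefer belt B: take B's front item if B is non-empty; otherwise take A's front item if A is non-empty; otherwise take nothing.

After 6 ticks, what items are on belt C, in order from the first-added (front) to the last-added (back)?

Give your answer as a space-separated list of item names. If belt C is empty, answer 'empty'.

Tick 1: prefer A, take ingot from A; A=[jar] B=[axle,tube,node] C=[ingot]
Tick 2: prefer B, take axle from B; A=[jar] B=[tube,node] C=[ingot,axle]
Tick 3: prefer A, take jar from A; A=[-] B=[tube,node] C=[ingot,axle,jar]
Tick 4: prefer B, take tube from B; A=[-] B=[node] C=[ingot,axle,jar,tube]
Tick 5: prefer A, take node from B; A=[-] B=[-] C=[ingot,axle,jar,tube,node]
Tick 6: prefer B, both empty, nothing taken; A=[-] B=[-] C=[ingot,axle,jar,tube,node]

Answer: ingot axle jar tube node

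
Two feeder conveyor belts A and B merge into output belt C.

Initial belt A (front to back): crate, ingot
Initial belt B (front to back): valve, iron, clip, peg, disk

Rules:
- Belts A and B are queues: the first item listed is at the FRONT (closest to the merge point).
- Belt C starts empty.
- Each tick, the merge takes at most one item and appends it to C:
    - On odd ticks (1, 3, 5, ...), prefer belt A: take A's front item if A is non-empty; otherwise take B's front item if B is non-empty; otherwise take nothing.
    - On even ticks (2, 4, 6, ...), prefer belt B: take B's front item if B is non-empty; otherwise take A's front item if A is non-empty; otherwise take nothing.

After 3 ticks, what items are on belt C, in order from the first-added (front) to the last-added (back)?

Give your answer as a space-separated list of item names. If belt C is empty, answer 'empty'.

Tick 1: prefer A, take crate from A; A=[ingot] B=[valve,iron,clip,peg,disk] C=[crate]
Tick 2: prefer B, take valve from B; A=[ingot] B=[iron,clip,peg,disk] C=[crate,valve]
Tick 3: prefer A, take ingot from A; A=[-] B=[iron,clip,peg,disk] C=[crate,valve,ingot]

Answer: crate valve ingot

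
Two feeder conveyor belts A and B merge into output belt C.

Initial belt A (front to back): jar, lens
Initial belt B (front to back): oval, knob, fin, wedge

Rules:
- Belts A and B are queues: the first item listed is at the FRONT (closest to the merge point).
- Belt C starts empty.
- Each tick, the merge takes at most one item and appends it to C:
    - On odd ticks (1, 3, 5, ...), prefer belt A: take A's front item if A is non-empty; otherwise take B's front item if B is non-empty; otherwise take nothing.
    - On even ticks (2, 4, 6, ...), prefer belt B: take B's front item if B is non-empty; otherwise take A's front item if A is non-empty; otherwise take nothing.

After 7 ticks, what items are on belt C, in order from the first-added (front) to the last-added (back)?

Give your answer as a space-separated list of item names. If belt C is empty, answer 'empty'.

Answer: jar oval lens knob fin wedge

Derivation:
Tick 1: prefer A, take jar from A; A=[lens] B=[oval,knob,fin,wedge] C=[jar]
Tick 2: prefer B, take oval from B; A=[lens] B=[knob,fin,wedge] C=[jar,oval]
Tick 3: prefer A, take lens from A; A=[-] B=[knob,fin,wedge] C=[jar,oval,lens]
Tick 4: prefer B, take knob from B; A=[-] B=[fin,wedge] C=[jar,oval,lens,knob]
Tick 5: prefer A, take fin from B; A=[-] B=[wedge] C=[jar,oval,lens,knob,fin]
Tick 6: prefer B, take wedge from B; A=[-] B=[-] C=[jar,oval,lens,knob,fin,wedge]
Tick 7: prefer A, both empty, nothing taken; A=[-] B=[-] C=[jar,oval,lens,knob,fin,wedge]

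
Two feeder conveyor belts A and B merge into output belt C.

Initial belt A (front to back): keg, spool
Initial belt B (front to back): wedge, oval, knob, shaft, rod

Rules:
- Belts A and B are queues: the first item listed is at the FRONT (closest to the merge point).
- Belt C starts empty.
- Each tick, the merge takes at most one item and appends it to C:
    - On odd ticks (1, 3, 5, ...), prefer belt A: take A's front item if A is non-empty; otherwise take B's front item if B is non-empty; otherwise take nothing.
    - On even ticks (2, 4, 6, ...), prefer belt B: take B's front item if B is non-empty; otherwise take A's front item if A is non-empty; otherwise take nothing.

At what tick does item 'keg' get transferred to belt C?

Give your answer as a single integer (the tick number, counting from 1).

Answer: 1

Derivation:
Tick 1: prefer A, take keg from A; A=[spool] B=[wedge,oval,knob,shaft,rod] C=[keg]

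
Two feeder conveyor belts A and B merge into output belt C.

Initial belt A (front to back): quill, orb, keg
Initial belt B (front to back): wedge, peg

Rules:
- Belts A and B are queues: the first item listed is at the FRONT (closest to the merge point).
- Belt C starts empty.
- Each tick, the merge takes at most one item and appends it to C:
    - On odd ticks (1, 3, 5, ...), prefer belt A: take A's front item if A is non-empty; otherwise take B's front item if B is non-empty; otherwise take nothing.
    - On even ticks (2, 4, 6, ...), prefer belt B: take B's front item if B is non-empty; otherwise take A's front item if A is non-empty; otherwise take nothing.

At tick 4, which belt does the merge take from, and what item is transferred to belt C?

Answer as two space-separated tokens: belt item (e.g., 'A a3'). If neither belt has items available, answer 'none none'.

Tick 1: prefer A, take quill from A; A=[orb,keg] B=[wedge,peg] C=[quill]
Tick 2: prefer B, take wedge from B; A=[orb,keg] B=[peg] C=[quill,wedge]
Tick 3: prefer A, take orb from A; A=[keg] B=[peg] C=[quill,wedge,orb]
Tick 4: prefer B, take peg from B; A=[keg] B=[-] C=[quill,wedge,orb,peg]

Answer: B peg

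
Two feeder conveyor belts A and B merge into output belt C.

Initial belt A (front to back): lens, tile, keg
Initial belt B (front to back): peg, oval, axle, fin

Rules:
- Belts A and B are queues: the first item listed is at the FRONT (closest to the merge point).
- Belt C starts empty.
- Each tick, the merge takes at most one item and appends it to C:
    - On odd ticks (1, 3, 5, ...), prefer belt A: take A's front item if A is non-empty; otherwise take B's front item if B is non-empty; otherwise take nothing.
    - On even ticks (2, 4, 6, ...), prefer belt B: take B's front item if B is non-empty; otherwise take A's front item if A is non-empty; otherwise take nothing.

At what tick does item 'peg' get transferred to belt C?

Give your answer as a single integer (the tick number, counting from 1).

Tick 1: prefer A, take lens from A; A=[tile,keg] B=[peg,oval,axle,fin] C=[lens]
Tick 2: prefer B, take peg from B; A=[tile,keg] B=[oval,axle,fin] C=[lens,peg]

Answer: 2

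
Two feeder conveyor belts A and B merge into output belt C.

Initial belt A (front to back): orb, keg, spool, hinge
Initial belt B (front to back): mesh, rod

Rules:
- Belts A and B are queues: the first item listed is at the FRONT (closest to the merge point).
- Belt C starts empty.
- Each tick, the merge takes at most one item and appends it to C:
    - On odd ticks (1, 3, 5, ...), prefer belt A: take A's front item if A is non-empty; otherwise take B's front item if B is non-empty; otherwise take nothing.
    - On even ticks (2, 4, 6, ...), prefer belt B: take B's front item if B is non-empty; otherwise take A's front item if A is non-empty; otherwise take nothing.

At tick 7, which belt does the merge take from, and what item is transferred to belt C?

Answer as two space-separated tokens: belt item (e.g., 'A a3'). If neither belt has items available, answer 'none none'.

Tick 1: prefer A, take orb from A; A=[keg,spool,hinge] B=[mesh,rod] C=[orb]
Tick 2: prefer B, take mesh from B; A=[keg,spool,hinge] B=[rod] C=[orb,mesh]
Tick 3: prefer A, take keg from A; A=[spool,hinge] B=[rod] C=[orb,mesh,keg]
Tick 4: prefer B, take rod from B; A=[spool,hinge] B=[-] C=[orb,mesh,keg,rod]
Tick 5: prefer A, take spool from A; A=[hinge] B=[-] C=[orb,mesh,keg,rod,spool]
Tick 6: prefer B, take hinge from A; A=[-] B=[-] C=[orb,mesh,keg,rod,spool,hinge]
Tick 7: prefer A, both empty, nothing taken; A=[-] B=[-] C=[orb,mesh,keg,rod,spool,hinge]

Answer: none none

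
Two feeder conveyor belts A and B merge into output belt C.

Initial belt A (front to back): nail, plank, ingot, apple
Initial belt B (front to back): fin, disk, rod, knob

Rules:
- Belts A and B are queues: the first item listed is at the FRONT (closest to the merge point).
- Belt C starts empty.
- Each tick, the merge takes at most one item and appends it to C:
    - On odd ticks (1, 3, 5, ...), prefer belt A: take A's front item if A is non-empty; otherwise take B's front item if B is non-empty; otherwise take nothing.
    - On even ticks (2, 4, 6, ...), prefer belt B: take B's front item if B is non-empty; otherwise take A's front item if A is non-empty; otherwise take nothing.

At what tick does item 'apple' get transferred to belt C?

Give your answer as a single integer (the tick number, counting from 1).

Tick 1: prefer A, take nail from A; A=[plank,ingot,apple] B=[fin,disk,rod,knob] C=[nail]
Tick 2: prefer B, take fin from B; A=[plank,ingot,apple] B=[disk,rod,knob] C=[nail,fin]
Tick 3: prefer A, take plank from A; A=[ingot,apple] B=[disk,rod,knob] C=[nail,fin,plank]
Tick 4: prefer B, take disk from B; A=[ingot,apple] B=[rod,knob] C=[nail,fin,plank,disk]
Tick 5: prefer A, take ingot from A; A=[apple] B=[rod,knob] C=[nail,fin,plank,disk,ingot]
Tick 6: prefer B, take rod from B; A=[apple] B=[knob] C=[nail,fin,plank,disk,ingot,rod]
Tick 7: prefer A, take apple from A; A=[-] B=[knob] C=[nail,fin,plank,disk,ingot,rod,apple]

Answer: 7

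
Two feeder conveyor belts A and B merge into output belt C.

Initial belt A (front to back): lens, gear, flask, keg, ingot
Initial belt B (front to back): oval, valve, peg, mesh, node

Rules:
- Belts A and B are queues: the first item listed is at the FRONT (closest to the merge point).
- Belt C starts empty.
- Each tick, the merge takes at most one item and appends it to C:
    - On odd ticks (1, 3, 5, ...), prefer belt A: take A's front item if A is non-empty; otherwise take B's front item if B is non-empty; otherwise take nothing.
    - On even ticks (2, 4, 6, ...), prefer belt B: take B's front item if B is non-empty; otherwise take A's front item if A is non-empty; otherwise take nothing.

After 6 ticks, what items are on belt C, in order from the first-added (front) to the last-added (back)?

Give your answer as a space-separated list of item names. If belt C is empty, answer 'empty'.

Tick 1: prefer A, take lens from A; A=[gear,flask,keg,ingot] B=[oval,valve,peg,mesh,node] C=[lens]
Tick 2: prefer B, take oval from B; A=[gear,flask,keg,ingot] B=[valve,peg,mesh,node] C=[lens,oval]
Tick 3: prefer A, take gear from A; A=[flask,keg,ingot] B=[valve,peg,mesh,node] C=[lens,oval,gear]
Tick 4: prefer B, take valve from B; A=[flask,keg,ingot] B=[peg,mesh,node] C=[lens,oval,gear,valve]
Tick 5: prefer A, take flask from A; A=[keg,ingot] B=[peg,mesh,node] C=[lens,oval,gear,valve,flask]
Tick 6: prefer B, take peg from B; A=[keg,ingot] B=[mesh,node] C=[lens,oval,gear,valve,flask,peg]

Answer: lens oval gear valve flask peg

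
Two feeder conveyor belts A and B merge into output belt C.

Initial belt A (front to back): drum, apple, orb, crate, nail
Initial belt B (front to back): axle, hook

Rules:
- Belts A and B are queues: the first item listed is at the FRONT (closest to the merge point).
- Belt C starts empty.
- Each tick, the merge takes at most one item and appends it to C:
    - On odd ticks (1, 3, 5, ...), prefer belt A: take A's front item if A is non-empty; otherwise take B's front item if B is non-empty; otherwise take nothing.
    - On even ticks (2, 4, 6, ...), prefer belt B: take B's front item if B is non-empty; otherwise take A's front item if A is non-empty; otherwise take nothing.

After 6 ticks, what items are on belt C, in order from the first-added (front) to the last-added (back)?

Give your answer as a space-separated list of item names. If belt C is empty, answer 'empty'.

Tick 1: prefer A, take drum from A; A=[apple,orb,crate,nail] B=[axle,hook] C=[drum]
Tick 2: prefer B, take axle from B; A=[apple,orb,crate,nail] B=[hook] C=[drum,axle]
Tick 3: prefer A, take apple from A; A=[orb,crate,nail] B=[hook] C=[drum,axle,apple]
Tick 4: prefer B, take hook from B; A=[orb,crate,nail] B=[-] C=[drum,axle,apple,hook]
Tick 5: prefer A, take orb from A; A=[crate,nail] B=[-] C=[drum,axle,apple,hook,orb]
Tick 6: prefer B, take crate from A; A=[nail] B=[-] C=[drum,axle,apple,hook,orb,crate]

Answer: drum axle apple hook orb crate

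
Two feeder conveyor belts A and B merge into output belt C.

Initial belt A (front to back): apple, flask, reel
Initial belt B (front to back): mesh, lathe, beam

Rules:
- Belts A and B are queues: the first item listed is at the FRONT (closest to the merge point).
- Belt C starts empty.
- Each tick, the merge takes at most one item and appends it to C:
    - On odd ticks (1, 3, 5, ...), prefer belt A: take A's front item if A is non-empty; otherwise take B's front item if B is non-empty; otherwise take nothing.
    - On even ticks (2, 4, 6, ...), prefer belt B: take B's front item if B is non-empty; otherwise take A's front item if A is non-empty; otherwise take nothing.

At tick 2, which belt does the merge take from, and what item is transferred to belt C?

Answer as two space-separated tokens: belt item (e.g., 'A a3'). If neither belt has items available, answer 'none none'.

Tick 1: prefer A, take apple from A; A=[flask,reel] B=[mesh,lathe,beam] C=[apple]
Tick 2: prefer B, take mesh from B; A=[flask,reel] B=[lathe,beam] C=[apple,mesh]

Answer: B mesh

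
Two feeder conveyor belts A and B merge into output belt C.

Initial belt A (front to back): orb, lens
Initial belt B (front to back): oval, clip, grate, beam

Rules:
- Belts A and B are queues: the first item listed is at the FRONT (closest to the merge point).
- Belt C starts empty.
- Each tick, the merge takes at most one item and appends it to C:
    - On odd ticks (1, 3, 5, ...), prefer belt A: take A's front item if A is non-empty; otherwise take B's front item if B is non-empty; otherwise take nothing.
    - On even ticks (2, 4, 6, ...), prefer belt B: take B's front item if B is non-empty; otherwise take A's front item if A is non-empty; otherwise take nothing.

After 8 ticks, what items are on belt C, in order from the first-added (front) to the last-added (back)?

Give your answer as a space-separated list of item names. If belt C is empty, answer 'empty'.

Answer: orb oval lens clip grate beam

Derivation:
Tick 1: prefer A, take orb from A; A=[lens] B=[oval,clip,grate,beam] C=[orb]
Tick 2: prefer B, take oval from B; A=[lens] B=[clip,grate,beam] C=[orb,oval]
Tick 3: prefer A, take lens from A; A=[-] B=[clip,grate,beam] C=[orb,oval,lens]
Tick 4: prefer B, take clip from B; A=[-] B=[grate,beam] C=[orb,oval,lens,clip]
Tick 5: prefer A, take grate from B; A=[-] B=[beam] C=[orb,oval,lens,clip,grate]
Tick 6: prefer B, take beam from B; A=[-] B=[-] C=[orb,oval,lens,clip,grate,beam]
Tick 7: prefer A, both empty, nothing taken; A=[-] B=[-] C=[orb,oval,lens,clip,grate,beam]
Tick 8: prefer B, both empty, nothing taken; A=[-] B=[-] C=[orb,oval,lens,clip,grate,beam]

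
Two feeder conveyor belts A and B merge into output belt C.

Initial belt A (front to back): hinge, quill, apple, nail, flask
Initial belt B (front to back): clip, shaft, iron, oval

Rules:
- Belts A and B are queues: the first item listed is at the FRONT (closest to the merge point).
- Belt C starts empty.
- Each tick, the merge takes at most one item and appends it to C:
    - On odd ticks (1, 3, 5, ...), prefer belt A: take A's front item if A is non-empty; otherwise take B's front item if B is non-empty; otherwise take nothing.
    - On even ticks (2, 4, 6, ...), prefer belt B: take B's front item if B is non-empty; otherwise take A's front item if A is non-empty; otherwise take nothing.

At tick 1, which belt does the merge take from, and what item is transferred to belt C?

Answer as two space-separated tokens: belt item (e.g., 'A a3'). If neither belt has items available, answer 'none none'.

Tick 1: prefer A, take hinge from A; A=[quill,apple,nail,flask] B=[clip,shaft,iron,oval] C=[hinge]

Answer: A hinge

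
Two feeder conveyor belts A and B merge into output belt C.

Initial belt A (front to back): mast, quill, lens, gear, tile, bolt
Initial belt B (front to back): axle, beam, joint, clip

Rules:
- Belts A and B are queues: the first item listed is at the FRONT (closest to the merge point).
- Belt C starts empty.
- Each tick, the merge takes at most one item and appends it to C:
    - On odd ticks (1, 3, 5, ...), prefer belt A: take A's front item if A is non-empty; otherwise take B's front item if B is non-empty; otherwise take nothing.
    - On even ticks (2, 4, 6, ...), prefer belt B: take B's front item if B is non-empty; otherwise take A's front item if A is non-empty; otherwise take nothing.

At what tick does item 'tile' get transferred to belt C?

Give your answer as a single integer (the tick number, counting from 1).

Tick 1: prefer A, take mast from A; A=[quill,lens,gear,tile,bolt] B=[axle,beam,joint,clip] C=[mast]
Tick 2: prefer B, take axle from B; A=[quill,lens,gear,tile,bolt] B=[beam,joint,clip] C=[mast,axle]
Tick 3: prefer A, take quill from A; A=[lens,gear,tile,bolt] B=[beam,joint,clip] C=[mast,axle,quill]
Tick 4: prefer B, take beam from B; A=[lens,gear,tile,bolt] B=[joint,clip] C=[mast,axle,quill,beam]
Tick 5: prefer A, take lens from A; A=[gear,tile,bolt] B=[joint,clip] C=[mast,axle,quill,beam,lens]
Tick 6: prefer B, take joint from B; A=[gear,tile,bolt] B=[clip] C=[mast,axle,quill,beam,lens,joint]
Tick 7: prefer A, take gear from A; A=[tile,bolt] B=[clip] C=[mast,axle,quill,beam,lens,joint,gear]
Tick 8: prefer B, take clip from B; A=[tile,bolt] B=[-] C=[mast,axle,quill,beam,lens,joint,gear,clip]
Tick 9: prefer A, take tile from A; A=[bolt] B=[-] C=[mast,axle,quill,beam,lens,joint,gear,clip,tile]

Answer: 9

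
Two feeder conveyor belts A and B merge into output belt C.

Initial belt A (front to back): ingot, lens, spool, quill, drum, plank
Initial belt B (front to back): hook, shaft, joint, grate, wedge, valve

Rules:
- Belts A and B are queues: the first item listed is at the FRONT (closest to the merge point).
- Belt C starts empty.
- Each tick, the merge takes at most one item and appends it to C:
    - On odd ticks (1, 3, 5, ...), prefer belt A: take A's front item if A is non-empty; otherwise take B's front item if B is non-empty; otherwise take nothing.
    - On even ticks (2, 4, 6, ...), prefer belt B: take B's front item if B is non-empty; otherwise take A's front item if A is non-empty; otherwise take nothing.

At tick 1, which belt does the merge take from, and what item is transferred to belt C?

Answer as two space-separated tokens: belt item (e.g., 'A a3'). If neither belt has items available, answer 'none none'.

Tick 1: prefer A, take ingot from A; A=[lens,spool,quill,drum,plank] B=[hook,shaft,joint,grate,wedge,valve] C=[ingot]

Answer: A ingot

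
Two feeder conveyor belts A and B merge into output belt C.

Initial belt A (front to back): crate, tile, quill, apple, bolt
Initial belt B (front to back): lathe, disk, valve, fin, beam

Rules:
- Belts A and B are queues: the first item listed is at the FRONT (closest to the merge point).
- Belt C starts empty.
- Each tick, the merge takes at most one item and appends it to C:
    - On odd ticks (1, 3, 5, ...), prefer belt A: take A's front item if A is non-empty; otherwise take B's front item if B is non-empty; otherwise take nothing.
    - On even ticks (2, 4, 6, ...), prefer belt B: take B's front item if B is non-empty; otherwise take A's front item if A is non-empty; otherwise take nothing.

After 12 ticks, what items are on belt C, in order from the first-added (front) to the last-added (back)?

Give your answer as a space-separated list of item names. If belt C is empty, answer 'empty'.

Answer: crate lathe tile disk quill valve apple fin bolt beam

Derivation:
Tick 1: prefer A, take crate from A; A=[tile,quill,apple,bolt] B=[lathe,disk,valve,fin,beam] C=[crate]
Tick 2: prefer B, take lathe from B; A=[tile,quill,apple,bolt] B=[disk,valve,fin,beam] C=[crate,lathe]
Tick 3: prefer A, take tile from A; A=[quill,apple,bolt] B=[disk,valve,fin,beam] C=[crate,lathe,tile]
Tick 4: prefer B, take disk from B; A=[quill,apple,bolt] B=[valve,fin,beam] C=[crate,lathe,tile,disk]
Tick 5: prefer A, take quill from A; A=[apple,bolt] B=[valve,fin,beam] C=[crate,lathe,tile,disk,quill]
Tick 6: prefer B, take valve from B; A=[apple,bolt] B=[fin,beam] C=[crate,lathe,tile,disk,quill,valve]
Tick 7: prefer A, take apple from A; A=[bolt] B=[fin,beam] C=[crate,lathe,tile,disk,quill,valve,apple]
Tick 8: prefer B, take fin from B; A=[bolt] B=[beam] C=[crate,lathe,tile,disk,quill,valve,apple,fin]
Tick 9: prefer A, take bolt from A; A=[-] B=[beam] C=[crate,lathe,tile,disk,quill,valve,apple,fin,bolt]
Tick 10: prefer B, take beam from B; A=[-] B=[-] C=[crate,lathe,tile,disk,quill,valve,apple,fin,bolt,beam]
Tick 11: prefer A, both empty, nothing taken; A=[-] B=[-] C=[crate,lathe,tile,disk,quill,valve,apple,fin,bolt,beam]
Tick 12: prefer B, both empty, nothing taken; A=[-] B=[-] C=[crate,lathe,tile,disk,quill,valve,apple,fin,bolt,beam]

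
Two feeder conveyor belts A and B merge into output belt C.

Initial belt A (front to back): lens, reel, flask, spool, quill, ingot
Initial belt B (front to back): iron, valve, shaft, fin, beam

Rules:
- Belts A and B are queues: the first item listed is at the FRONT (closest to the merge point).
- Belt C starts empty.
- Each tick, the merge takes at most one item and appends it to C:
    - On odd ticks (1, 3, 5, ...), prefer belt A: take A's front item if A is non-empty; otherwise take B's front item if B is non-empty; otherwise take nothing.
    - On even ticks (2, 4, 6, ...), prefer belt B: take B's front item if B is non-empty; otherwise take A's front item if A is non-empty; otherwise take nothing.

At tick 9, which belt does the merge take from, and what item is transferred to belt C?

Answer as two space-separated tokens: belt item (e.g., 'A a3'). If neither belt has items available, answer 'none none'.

Tick 1: prefer A, take lens from A; A=[reel,flask,spool,quill,ingot] B=[iron,valve,shaft,fin,beam] C=[lens]
Tick 2: prefer B, take iron from B; A=[reel,flask,spool,quill,ingot] B=[valve,shaft,fin,beam] C=[lens,iron]
Tick 3: prefer A, take reel from A; A=[flask,spool,quill,ingot] B=[valve,shaft,fin,beam] C=[lens,iron,reel]
Tick 4: prefer B, take valve from B; A=[flask,spool,quill,ingot] B=[shaft,fin,beam] C=[lens,iron,reel,valve]
Tick 5: prefer A, take flask from A; A=[spool,quill,ingot] B=[shaft,fin,beam] C=[lens,iron,reel,valve,flask]
Tick 6: prefer B, take shaft from B; A=[spool,quill,ingot] B=[fin,beam] C=[lens,iron,reel,valve,flask,shaft]
Tick 7: prefer A, take spool from A; A=[quill,ingot] B=[fin,beam] C=[lens,iron,reel,valve,flask,shaft,spool]
Tick 8: prefer B, take fin from B; A=[quill,ingot] B=[beam] C=[lens,iron,reel,valve,flask,shaft,spool,fin]
Tick 9: prefer A, take quill from A; A=[ingot] B=[beam] C=[lens,iron,reel,valve,flask,shaft,spool,fin,quill]

Answer: A quill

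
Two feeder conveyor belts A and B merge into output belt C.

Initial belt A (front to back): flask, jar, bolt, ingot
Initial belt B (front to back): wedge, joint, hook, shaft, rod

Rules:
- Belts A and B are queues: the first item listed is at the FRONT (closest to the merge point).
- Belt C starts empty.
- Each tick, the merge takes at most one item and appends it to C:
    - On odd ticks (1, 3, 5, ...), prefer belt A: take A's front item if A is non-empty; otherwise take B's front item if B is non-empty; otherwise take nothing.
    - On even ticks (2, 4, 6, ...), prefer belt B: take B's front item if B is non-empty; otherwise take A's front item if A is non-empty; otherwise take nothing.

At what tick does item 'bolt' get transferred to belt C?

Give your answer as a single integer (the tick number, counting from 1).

Tick 1: prefer A, take flask from A; A=[jar,bolt,ingot] B=[wedge,joint,hook,shaft,rod] C=[flask]
Tick 2: prefer B, take wedge from B; A=[jar,bolt,ingot] B=[joint,hook,shaft,rod] C=[flask,wedge]
Tick 3: prefer A, take jar from A; A=[bolt,ingot] B=[joint,hook,shaft,rod] C=[flask,wedge,jar]
Tick 4: prefer B, take joint from B; A=[bolt,ingot] B=[hook,shaft,rod] C=[flask,wedge,jar,joint]
Tick 5: prefer A, take bolt from A; A=[ingot] B=[hook,shaft,rod] C=[flask,wedge,jar,joint,bolt]

Answer: 5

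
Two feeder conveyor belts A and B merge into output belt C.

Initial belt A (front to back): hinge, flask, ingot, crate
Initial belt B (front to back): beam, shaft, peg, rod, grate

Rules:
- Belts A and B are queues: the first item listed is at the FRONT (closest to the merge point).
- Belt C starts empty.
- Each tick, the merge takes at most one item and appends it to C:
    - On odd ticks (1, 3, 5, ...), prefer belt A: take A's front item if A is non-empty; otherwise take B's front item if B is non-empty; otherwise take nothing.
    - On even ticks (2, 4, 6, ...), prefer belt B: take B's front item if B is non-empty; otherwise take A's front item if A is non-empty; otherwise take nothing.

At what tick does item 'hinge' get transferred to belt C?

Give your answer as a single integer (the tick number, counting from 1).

Tick 1: prefer A, take hinge from A; A=[flask,ingot,crate] B=[beam,shaft,peg,rod,grate] C=[hinge]

Answer: 1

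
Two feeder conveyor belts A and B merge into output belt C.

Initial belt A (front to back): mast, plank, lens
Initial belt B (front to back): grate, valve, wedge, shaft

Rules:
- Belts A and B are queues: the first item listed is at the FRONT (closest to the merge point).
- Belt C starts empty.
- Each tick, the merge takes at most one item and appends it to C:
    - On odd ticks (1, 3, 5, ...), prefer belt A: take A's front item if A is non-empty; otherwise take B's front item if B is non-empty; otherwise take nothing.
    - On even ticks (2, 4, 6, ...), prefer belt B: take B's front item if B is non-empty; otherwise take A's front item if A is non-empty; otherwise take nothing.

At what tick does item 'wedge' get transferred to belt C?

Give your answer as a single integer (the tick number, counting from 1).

Answer: 6

Derivation:
Tick 1: prefer A, take mast from A; A=[plank,lens] B=[grate,valve,wedge,shaft] C=[mast]
Tick 2: prefer B, take grate from B; A=[plank,lens] B=[valve,wedge,shaft] C=[mast,grate]
Tick 3: prefer A, take plank from A; A=[lens] B=[valve,wedge,shaft] C=[mast,grate,plank]
Tick 4: prefer B, take valve from B; A=[lens] B=[wedge,shaft] C=[mast,grate,plank,valve]
Tick 5: prefer A, take lens from A; A=[-] B=[wedge,shaft] C=[mast,grate,plank,valve,lens]
Tick 6: prefer B, take wedge from B; A=[-] B=[shaft] C=[mast,grate,plank,valve,lens,wedge]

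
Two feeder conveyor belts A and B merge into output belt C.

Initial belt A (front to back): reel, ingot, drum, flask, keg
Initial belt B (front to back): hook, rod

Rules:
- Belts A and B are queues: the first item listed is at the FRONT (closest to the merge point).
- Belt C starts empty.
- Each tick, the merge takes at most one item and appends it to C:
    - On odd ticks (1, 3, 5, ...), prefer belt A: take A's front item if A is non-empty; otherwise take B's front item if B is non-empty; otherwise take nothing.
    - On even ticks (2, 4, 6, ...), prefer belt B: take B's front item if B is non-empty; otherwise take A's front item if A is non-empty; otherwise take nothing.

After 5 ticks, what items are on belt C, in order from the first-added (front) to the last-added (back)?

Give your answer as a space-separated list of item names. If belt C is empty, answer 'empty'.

Tick 1: prefer A, take reel from A; A=[ingot,drum,flask,keg] B=[hook,rod] C=[reel]
Tick 2: prefer B, take hook from B; A=[ingot,drum,flask,keg] B=[rod] C=[reel,hook]
Tick 3: prefer A, take ingot from A; A=[drum,flask,keg] B=[rod] C=[reel,hook,ingot]
Tick 4: prefer B, take rod from B; A=[drum,flask,keg] B=[-] C=[reel,hook,ingot,rod]
Tick 5: prefer A, take drum from A; A=[flask,keg] B=[-] C=[reel,hook,ingot,rod,drum]

Answer: reel hook ingot rod drum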